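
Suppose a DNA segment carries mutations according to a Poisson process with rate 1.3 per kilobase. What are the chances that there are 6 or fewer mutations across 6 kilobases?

Over the interval, μ = 1.3 × 6 = 7.8 (6 kilobases).
P(N ≤ 6) = Σ_{j=0}^{6} e^(−μ) μ^j/j! ≈ 0.3384.

0.3384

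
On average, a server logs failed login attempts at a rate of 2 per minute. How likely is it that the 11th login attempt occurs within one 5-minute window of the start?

Over the interval, μ = 2 × 5 = 10 (a 5-minute window = 5 minutes).
The 11th arrival falls in the interval iff at least 11 events occur there: P(S_11 ≤ t) = P(N ≥ 11) = 1 − P(N ≤ 10) ≈ 0.4170.

0.4170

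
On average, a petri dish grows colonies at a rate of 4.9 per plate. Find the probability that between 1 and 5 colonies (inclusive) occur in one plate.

0.6261

With mean μ = 4.9 per plate,
P(1 ≤ N ≤ 5) = Σ_{j=1}^{5} e^(−4.9) · 4.9^j/j! ≈ 0.6261.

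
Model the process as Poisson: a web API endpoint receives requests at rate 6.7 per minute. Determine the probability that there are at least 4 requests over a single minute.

With mean μ = 6.7 per minute,
P(N ≥ 4) = 1 − P(N ≤ 3) = 1 − Σ_{j=0}^{3} e^(−μ) μ^j/j! ≈ 0.9012.

0.9012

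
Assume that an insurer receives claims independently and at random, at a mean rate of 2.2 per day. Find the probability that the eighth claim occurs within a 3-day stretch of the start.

0.3419

Over the interval, μ = 2.2 × 3 = 6.6 (a 3-day stretch = 3 days).
The eighth arrival falls in the interval iff at least 8 events occur there: P(S_8 ≤ t) = P(N ≥ 8) = 1 − P(N ≤ 7) ≈ 0.3419.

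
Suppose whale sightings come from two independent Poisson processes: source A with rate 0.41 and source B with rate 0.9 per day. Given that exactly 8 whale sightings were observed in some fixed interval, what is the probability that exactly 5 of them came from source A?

0.0545

Given the total, each event is independently from source A with probability p = λ_A/(λ_A+λ_B) = 0.41/1.31 ≈ 0.3130.
So K ~ Binomial(8, 0.41/1.31): P(K = 5) = C(8,5) · (0.41/1.31)^5 · (0.9/1.31)^3 ≈ 0.0545.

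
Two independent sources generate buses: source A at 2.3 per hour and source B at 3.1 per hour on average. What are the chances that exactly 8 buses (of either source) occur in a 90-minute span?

Independent Poisson processes superpose: combined rate λ = 2.3 + 3.1 = 5.4 per hour.
Over the interval, μ = 5.4 × 1.5 = 8.1 (a 90-minute span = 1.5 hours).
P(N = 8) = e^(−8.1) · 8.1^8/8! ≈ 0.1395.

0.1395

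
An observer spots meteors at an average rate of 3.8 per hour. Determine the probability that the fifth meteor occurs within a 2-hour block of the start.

0.8751

Over the interval, μ = 3.8 × 2 = 7.6 (a 2-hour block = 2 hours).
The fifth arrival falls in the interval iff at least 5 events occur there: P(S_5 ≤ t) = P(N ≥ 5) = 1 − P(N ≤ 4) ≈ 0.8751.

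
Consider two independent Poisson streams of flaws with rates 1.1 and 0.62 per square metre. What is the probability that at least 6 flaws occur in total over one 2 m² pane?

Independent Poisson processes superpose: combined rate λ = 1.1 + 0.62 = 1.72 per square metre.
Over the interval, μ = 1.72 × 2 = 3.44 (a 2 m² pane = 2 square metres).
P(N ≥ 6) = 1 − P(N ≤ 5) ≈ 0.1346.

0.1346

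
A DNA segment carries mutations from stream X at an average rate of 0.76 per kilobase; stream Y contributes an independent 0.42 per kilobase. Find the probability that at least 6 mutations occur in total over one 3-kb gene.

Independent Poisson processes superpose: combined rate λ = 0.76 + 0.42 = 1.18 per kilobase.
Over the interval, μ = 1.18 × 3 = 3.54 (a 3-kb gene = 3 kilobases).
P(N ≥ 6) = 1 − P(N ≤ 5) ≈ 0.1477.

0.1477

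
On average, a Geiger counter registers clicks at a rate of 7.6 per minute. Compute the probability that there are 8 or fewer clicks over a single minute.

With mean μ = 7.6 per minute,
P(N ≤ 8) = Σ_{j=0}^{8} e^(−μ) μ^j/j! ≈ 0.6482.

0.6482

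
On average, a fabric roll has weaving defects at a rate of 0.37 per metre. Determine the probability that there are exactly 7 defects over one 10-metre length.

Over the interval, μ = 0.37 × 10 = 3.7 (a 10-metre length = 10 metres).
P(N = 7) = e^(−μ) μ^7/7! = e^(−3.7) · 3.7^7/5040 ≈ 0.0466.

0.0466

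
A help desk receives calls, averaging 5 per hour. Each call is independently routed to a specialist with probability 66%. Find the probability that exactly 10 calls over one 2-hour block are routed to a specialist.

0.0588

Thinning: the calls that are routed to a specialist themselves form a Poisson process with rate 0.66 × 5 = 3.3 per hour.
Over the interval, μ = 3.3 × 2 = 6.6 (a 2-hour block = 2 hours).
P(N = 10) = e^(−6.6) · 6.6^10/10! ≈ 0.0588.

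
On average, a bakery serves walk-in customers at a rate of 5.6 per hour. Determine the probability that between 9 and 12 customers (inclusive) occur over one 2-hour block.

Over the interval, μ = 5.6 × 2 = 11.2 (a 2-hour block = 2 hours).
P(9 ≤ N ≤ 12) = Σ_{j=9}^{12} e^(−11.2) · 11.2^j/j! ≈ 0.4519.

0.4519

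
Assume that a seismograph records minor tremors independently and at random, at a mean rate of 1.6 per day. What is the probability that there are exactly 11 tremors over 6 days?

Over the interval, μ = 1.6 × 6 = 9.6 (6 days).
P(N = 11) = e^(−μ) μ^11/11! = e^(−9.6) · 9.6^11/39916800 ≈ 0.1083.

0.1083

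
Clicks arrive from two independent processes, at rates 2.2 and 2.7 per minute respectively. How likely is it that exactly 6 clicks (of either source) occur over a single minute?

Independent Poisson processes superpose: combined rate λ = 2.2 + 2.7 = 4.9 per minute.
So μ = 4.9.
P(N = 6) = e^(−4.9) · 4.9^6/6! ≈ 0.1432.

0.1432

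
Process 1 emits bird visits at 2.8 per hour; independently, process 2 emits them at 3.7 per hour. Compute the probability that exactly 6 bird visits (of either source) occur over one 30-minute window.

Independent Poisson processes superpose: combined rate λ = 2.8 + 3.7 = 6.5 per hour.
Over the interval, μ = 6.5 × 0.5 = 3.25 (a 30-minute window = 0.5 hours).
P(N = 6) = e^(−3.25) · 3.25^6/6! ≈ 0.0635.

0.0635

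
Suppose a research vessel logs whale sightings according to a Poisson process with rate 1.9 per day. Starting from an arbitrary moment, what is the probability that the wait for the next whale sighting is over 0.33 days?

The wait for the next event is exponential with rate λ = 1.9 per day.
P(T > 0.33) = e^(−λt) = e^(−1.9 × 0.33) = e^(−0.627) ≈ 0.5342.

0.5342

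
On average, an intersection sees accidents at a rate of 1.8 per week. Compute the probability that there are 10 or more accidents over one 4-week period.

Over the interval, μ = 1.8 × 4 = 7.2 (a 4-week period = 4 weeks).
P(N ≥ 10) = 1 − P(N ≤ 9) = 1 − Σ_{j=0}^{9} e^(−μ) μ^j/j! ≈ 0.1904.

0.1904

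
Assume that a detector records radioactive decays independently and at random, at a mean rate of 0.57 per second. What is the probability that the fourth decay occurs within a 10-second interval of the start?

0.8200

Over the interval, μ = 0.57 × 10 = 5.7 (a 10-second interval = 10 seconds).
The fourth arrival falls in the interval iff at least 4 events occur there: P(S_4 ≤ t) = P(N ≥ 4) = 1 − P(N ≤ 3) ≈ 0.8200.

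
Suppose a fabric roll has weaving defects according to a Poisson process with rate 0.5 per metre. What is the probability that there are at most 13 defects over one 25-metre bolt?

0.6278

Over the interval, μ = 0.5 × 25 = 12.5 (a 25-metre bolt = 25 metres).
P(N ≤ 13) = Σ_{j=0}^{13} e^(−μ) μ^j/j! ≈ 0.6278.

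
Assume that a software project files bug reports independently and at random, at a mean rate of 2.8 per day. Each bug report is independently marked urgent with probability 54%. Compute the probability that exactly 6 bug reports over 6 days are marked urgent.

Thinning: the bug reports that are marked urgent themselves form a Poisson process with rate 0.54 × 2.8 = 1.512 per day.
Over the interval, μ = 1.512 × 6 = 9.072 (6 days).
P(N = 6) = e^(−9.072) · 9.072^6/6! ≈ 0.0889.

0.0889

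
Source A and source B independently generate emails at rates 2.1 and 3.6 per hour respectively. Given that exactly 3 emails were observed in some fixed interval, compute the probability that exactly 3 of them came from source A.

0.0500

Given the total, each event is independently from source A with probability p = λ_A/(λ_A+λ_B) = 2.1/5.7 ≈ 0.3684.
So K ~ Binomial(3, 2.1/5.7): P(K = 3) = C(3,3) · (2.1/5.7)^3 · (3.6/5.7)^0 ≈ 0.0500.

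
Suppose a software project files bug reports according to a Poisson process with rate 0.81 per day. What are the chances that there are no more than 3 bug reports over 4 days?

0.5936

Over the interval, μ = 0.81 × 4 = 3.24 (4 days).
P(N ≤ 3) = Σ_{j=0}^{3} e^(−μ) μ^j/j! ≈ 0.5936.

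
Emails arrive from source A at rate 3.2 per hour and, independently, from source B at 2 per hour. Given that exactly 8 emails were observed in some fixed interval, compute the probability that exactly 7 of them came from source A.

0.1028

Given the total, each event is independently from source A with probability p = λ_A/(λ_A+λ_B) = 3.2/5.2 ≈ 0.6154.
So K ~ Binomial(8, 3.2/5.2): P(K = 7) = C(8,7) · (3.2/5.2)^7 · (2/5.2)^1 ≈ 0.1028.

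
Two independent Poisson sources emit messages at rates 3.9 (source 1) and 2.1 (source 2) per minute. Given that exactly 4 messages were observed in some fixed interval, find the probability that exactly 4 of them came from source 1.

0.1785

Given the total, each event is independently from source 1 with probability p = λ_1/(λ_1+λ_2) = 3.9/6 = 0.6500.
So K ~ Binomial(4, 3.9/6): P(K = 4) = C(4,4) · (3.9/6)^4 · (2.1/6)^0 ≈ 0.1785.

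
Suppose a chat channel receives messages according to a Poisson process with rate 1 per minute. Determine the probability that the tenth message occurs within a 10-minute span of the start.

Over the interval, μ = 1 × 10 = 10 (a 10-minute span = 10 minutes).
The tenth arrival falls in the interval iff at least 10 events occur there: P(S_10 ≤ t) = P(N ≥ 10) = 1 − P(N ≤ 9) ≈ 0.5421.

0.5421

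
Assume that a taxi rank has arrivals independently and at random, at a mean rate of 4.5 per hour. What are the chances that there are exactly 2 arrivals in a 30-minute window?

Over the interval, μ = 4.5 × 0.5 = 2.25 (a 30-minute window = 0.5 hours).
P(N = 2) = e^(−μ) μ^2/2! = e^(−2.25) · 2.25^2/2 ≈ 0.2668.

0.2668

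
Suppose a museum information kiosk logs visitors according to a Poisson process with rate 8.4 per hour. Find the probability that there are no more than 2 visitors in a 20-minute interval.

0.4695

Over the interval, μ = 8.4 × 1/3 = 2.8 (a 20-minute interval = 1/3 hours).
P(N ≤ 2) = Σ_{j=0}^{2} e^(−μ) μ^j/j! ≈ 0.4695.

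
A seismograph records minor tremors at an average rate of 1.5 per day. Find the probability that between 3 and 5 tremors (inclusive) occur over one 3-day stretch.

0.5294

Over the interval, μ = 1.5 × 3 = 4.5 (a 3-day stretch = 3 days).
P(3 ≤ N ≤ 5) = Σ_{j=3}^{5} e^(−4.5) · 4.5^j/j! ≈ 0.5294.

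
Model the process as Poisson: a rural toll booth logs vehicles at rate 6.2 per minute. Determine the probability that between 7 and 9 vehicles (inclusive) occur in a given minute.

With mean μ = 6.2 per minute,
P(7 ≤ N ≤ 9) = Σ_{j=7}^{9} e^(−6.2) · 6.2^j/j! ≈ 0.3274.

0.3274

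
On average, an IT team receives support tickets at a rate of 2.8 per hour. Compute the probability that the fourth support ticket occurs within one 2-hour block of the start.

0.8094

Over the interval, μ = 2.8 × 2 = 5.6 (a 2-hour block = 2 hours).
The fourth arrival falls in the interval iff at least 4 events occur there: P(S_4 ≤ t) = P(N ≥ 4) = 1 − P(N ≤ 3) ≈ 0.8094.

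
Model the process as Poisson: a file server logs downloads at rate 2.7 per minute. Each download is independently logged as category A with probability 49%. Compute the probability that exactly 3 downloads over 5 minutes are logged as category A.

0.0647

Thinning: the downloads that are logged as category A themselves form a Poisson process with rate 0.49 × 2.7 = 1.323 per minute.
Over the interval, μ = 1.323 × 5 = 6.615 (5 minutes).
P(N = 3) = e^(−6.615) · 6.615^3/3! ≈ 0.0647.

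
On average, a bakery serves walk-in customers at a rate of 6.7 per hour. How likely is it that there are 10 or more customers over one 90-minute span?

0.5483

Over the interval, μ = 6.7 × 1.5 = 10.05 (a 90-minute span = 1.5 hours).
P(N ≥ 10) = 1 − P(N ≤ 9) = 1 − Σ_{j=0}^{9} e^(−μ) μ^j/j! ≈ 0.5483.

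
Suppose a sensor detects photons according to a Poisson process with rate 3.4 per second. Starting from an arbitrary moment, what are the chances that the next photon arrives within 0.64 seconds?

0.8865

Inter-arrival times are exponential with rate λ = 3.4 per second.
P(T ≤ 0.64) = 1 − e^(−λt) = 1 − e^(−3.4 × 0.64) = 1 − e^(−2.176) ≈ 0.8865.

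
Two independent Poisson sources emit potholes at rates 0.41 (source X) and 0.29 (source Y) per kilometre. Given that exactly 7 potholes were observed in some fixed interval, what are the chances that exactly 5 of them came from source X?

0.2485

Given the total, each event is independently from source X with probability p = λ_X/(λ_X+λ_Y) = 0.41/0.7 ≈ 0.5857.
So K ~ Binomial(7, 0.41/0.7): P(K = 5) = C(7,5) · (0.41/0.7)^5 · (0.29/0.7)^2 ≈ 0.2485.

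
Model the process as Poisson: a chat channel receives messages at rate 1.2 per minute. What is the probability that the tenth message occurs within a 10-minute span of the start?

Over the interval, μ = 1.2 × 10 = 12 (a 10-minute span = 10 minutes).
The tenth arrival falls in the interval iff at least 10 events occur there: P(S_10 ≤ t) = P(N ≥ 10) = 1 − P(N ≤ 9) ≈ 0.7576.

0.7576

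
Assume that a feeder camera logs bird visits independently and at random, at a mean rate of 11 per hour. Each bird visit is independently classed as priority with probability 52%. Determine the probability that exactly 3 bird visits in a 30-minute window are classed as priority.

0.2233

Thinning: the bird visits that are classed as priority themselves form a Poisson process with rate 0.52 × 11 = 5.72 per hour.
Over the interval, μ = 5.72 × 0.5 = 2.86 (a 30-minute window = 0.5 hours).
P(N = 3) = e^(−2.86) · 2.86^3/3! ≈ 0.2233.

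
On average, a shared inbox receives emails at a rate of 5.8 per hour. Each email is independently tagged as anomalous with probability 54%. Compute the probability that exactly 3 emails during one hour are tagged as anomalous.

Thinning: the emails that are tagged as anomalous themselves form a Poisson process with rate 0.54 × 5.8 = 3.132 per hour.
So μ = 3.132.
P(N = 3) = e^(−3.132) · 3.132^3/3! ≈ 0.2234.

0.2234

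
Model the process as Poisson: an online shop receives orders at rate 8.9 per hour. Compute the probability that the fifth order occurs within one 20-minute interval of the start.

0.1792

Over the interval, μ = 8.9 × 1/3 ≈ 2.96667 (a 20-minute interval = 1/3 hours).
The fifth arrival falls in the interval iff at least 5 events occur there: P(S_5 ≤ t) = P(N ≥ 5) = 1 − P(N ≤ 4) ≈ 0.1792.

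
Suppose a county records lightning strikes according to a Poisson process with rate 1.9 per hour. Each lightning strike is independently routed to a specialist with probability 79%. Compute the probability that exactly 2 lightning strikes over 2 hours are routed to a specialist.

Thinning: the lightning strikes that are routed to a specialist themselves form a Poisson process with rate 0.79 × 1.9 = 1.501 per hour.
Over the interval, μ = 1.501 × 2 = 3.002 (2 hours).
P(N = 2) = e^(−3.002) · 3.002^2/2! ≈ 0.2239.

0.2239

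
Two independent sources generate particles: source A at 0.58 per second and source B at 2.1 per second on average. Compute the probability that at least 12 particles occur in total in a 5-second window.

Independent Poisson processes superpose: combined rate λ = 0.58 + 2.1 = 2.68 per second.
Over the interval, μ = 2.68 × 5 = 13.4 (a 5-second window = 5 seconds).
P(N ≥ 12) = 1 − P(N ≤ 11) ≈ 0.6861.

0.6861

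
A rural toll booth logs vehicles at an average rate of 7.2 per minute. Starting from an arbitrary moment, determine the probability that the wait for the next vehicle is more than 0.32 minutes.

0.0999

The wait for the next event is exponential with rate λ = 7.2 per minute.
P(T > 0.32) = e^(−λt) = e^(−7.2 × 0.32) = e^(−2.304) ≈ 0.0999.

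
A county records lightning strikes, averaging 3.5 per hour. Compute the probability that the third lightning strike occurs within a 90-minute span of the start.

Over the interval, μ = 3.5 × 1.5 = 5.25 (a 90-minute span = 1.5 hours).
The third arrival falls in the interval iff at least 3 events occur there: P(S_3 ≤ t) = P(N ≥ 3) = 1 − P(N ≤ 2) ≈ 0.8949.

0.8949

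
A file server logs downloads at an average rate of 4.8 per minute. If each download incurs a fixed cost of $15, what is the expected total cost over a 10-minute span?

$720

E[N] = 4.8 × 10 = 48 (a 10-minute span = 10 minutes); E[cost] = 48 × $15 = $720.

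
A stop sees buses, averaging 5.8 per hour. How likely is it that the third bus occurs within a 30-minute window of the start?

0.5540

Over the interval, μ = 5.8 × 0.5 = 2.9 (a 30-minute window = 0.5 hours).
The third arrival falls in the interval iff at least 3 events occur there: P(S_3 ≤ t) = P(N ≥ 3) = 1 − P(N ≤ 2) ≈ 0.5540.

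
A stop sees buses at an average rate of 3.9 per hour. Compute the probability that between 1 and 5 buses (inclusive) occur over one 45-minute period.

0.8698

Over the interval, μ = 3.9 × 0.75 = 2.925 (a 45-minute period = 0.75 hours).
P(1 ≤ N ≤ 5) = Σ_{j=1}^{5} e^(−2.925) · 2.925^j/j! ≈ 0.8698.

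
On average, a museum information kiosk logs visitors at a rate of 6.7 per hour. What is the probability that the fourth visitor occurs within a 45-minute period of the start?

Over the interval, μ = 6.7 × 0.75 = 5.025 (a 45-minute period = 0.75 hours).
The fourth arrival falls in the interval iff at least 4 events occur there: P(S_4 ≤ t) = P(N ≥ 4) = 1 − P(N ≤ 3) ≈ 0.7385.

0.7385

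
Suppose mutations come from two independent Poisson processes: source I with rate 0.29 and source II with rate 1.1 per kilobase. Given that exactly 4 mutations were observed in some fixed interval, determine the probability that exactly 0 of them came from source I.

0.3922

Given the total, each event is independently from source I with probability p = λ_I/(λ_I+λ_II) = 0.29/1.39 ≈ 0.2086.
So K ~ Binomial(4, 0.29/1.39): P(K = 0) = C(4,0) · (0.29/1.39)^0 · (1.1/1.39)^4 ≈ 0.3922.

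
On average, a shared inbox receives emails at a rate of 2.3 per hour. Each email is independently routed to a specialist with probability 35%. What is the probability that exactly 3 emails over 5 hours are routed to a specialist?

Thinning: the emails that are routed to a specialist themselves form a Poisson process with rate 0.35 × 2.3 = 0.805 per hour.
Over the interval, μ = 0.805 × 5 = 4.025 (5 hours).
P(N = 3) = e^(−4.025) · 4.025^3/3! ≈ 0.1941.

0.1941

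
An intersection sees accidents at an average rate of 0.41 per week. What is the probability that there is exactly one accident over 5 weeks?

Over the interval, μ = 0.41 × 5 = 2.05 (5 weeks).
P(N = 1) = e^(−μ) μ^1/1! = e^(−2.05) · 2.05^1/1 ≈ 0.2639.

0.2639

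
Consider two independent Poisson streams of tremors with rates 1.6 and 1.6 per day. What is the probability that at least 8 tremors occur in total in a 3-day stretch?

0.7416

Independent Poisson processes superpose: combined rate λ = 1.6 + 1.6 = 3.2 per day.
Over the interval, μ = 3.2 × 3 = 9.6 (a 3-day stretch = 3 days).
P(N ≥ 8) = 1 − P(N ≤ 7) ≈ 0.7416.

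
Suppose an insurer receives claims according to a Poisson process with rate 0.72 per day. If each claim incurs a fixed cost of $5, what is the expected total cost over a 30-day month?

$108

E[N] = 0.72 × 30 = 21.6 (a 30-day month = 30 days); E[cost] = 21.6 × $5 = $108.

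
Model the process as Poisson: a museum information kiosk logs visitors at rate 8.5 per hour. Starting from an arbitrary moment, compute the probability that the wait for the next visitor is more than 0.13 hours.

0.3312

The wait for the next event is exponential with rate λ = 8.5 per hour.
P(T > 0.13) = e^(−λt) = e^(−8.5 × 0.13) = e^(−1.105) ≈ 0.3312.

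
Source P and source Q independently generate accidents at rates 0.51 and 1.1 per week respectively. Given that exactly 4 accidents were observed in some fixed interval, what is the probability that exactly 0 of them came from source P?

Given the total, each event is independently from source P with probability p = λ_P/(λ_P+λ_Q) = 0.51/1.61 ≈ 0.3168.
So K ~ Binomial(4, 0.51/1.61): P(K = 0) = C(4,0) · (0.51/1.61)^0 · (1.1/1.61)^4 ≈ 0.2179.

0.2179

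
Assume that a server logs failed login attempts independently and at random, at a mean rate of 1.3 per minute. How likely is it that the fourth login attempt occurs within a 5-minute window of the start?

Over the interval, μ = 1.3 × 5 = 6.5 (a 5-minute window = 5 minutes).
The fourth arrival falls in the interval iff at least 4 events occur there: P(S_4 ≤ t) = P(N ≥ 4) = 1 − P(N ≤ 3) ≈ 0.8882.

0.8882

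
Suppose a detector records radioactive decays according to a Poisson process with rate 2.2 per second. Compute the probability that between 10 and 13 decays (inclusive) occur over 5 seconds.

Over the interval, μ = 2.2 × 5 = 11 (5 seconds).
P(10 ≤ N ≤ 13) = Σ_{j=10}^{13} e^(−11) · 11^j/j! ≈ 0.4408.

0.4408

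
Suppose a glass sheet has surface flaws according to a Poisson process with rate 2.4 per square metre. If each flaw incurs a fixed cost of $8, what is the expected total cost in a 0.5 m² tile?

$9.6

E[N] = 2.4 × 0.5 = 1.2 (a 0.5 m² tile = 0.5 square metres); E[cost] = 1.2 × $8 = $9.6.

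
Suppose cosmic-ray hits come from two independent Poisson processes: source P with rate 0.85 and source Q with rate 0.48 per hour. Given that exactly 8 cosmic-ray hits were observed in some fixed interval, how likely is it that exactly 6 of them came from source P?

0.2485

Given the total, each event is independently from source P with probability p = λ_P/(λ_P+λ_Q) = 0.85/1.33 ≈ 0.6391.
So K ~ Binomial(8, 0.85/1.33): P(K = 6) = C(8,6) · (0.85/1.33)^6 · (0.48/1.33)^2 ≈ 0.2485.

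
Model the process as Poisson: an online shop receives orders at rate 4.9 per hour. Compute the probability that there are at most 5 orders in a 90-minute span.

0.2583

Over the interval, μ = 4.9 × 1.5 = 7.35 (a 90-minute span = 1.5 hours).
P(N ≤ 5) = Σ_{j=0}^{5} e^(−μ) μ^j/j! ≈ 0.2583.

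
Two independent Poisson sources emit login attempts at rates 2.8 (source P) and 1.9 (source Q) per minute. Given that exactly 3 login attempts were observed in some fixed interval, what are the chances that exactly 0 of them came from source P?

0.0661

Given the total, each event is independently from source P with probability p = λ_P/(λ_P+λ_Q) = 2.8/4.7 ≈ 0.5957.
So K ~ Binomial(3, 2.8/4.7): P(K = 0) = C(3,0) · (2.8/4.7)^0 · (1.9/4.7)^3 ≈ 0.0661.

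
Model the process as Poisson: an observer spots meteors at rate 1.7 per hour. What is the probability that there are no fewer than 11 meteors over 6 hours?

0.4420

Over the interval, μ = 1.7 × 6 = 10.2 (6 hours).
P(N ≥ 11) = 1 − P(N ≤ 10) = 1 − Σ_{j=0}^{10} e^(−μ) μ^j/j! ≈ 0.4420.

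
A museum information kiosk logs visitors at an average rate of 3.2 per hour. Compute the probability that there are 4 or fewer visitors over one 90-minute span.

0.4763

Over the interval, μ = 3.2 × 1.5 = 4.8 (a 90-minute span = 1.5 hours).
P(N ≤ 4) = Σ_{j=0}^{4} e^(−μ) μ^j/j! ≈ 0.4763.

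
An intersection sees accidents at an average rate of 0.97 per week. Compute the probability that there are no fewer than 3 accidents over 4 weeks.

Over the interval, μ = 0.97 × 4 = 3.88 (4 weeks).
P(N ≥ 3) = 1 − P(N ≤ 2) = 1 − Σ_{j=0}^{2} e^(−μ) μ^j/j! ≈ 0.7438.

0.7438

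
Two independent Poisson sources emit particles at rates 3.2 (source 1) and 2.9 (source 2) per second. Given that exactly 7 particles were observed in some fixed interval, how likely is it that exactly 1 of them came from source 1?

0.0424

Given the total, each event is independently from source 1 with probability p = λ_1/(λ_1+λ_2) = 3.2/6.1 ≈ 0.5246.
So K ~ Binomial(7, 3.2/6.1): P(K = 1) = C(7,1) · (3.2/6.1)^1 · (2.9/6.1)^6 ≈ 0.0424.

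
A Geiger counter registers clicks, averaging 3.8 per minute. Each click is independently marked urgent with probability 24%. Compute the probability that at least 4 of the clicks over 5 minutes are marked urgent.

Thinning: the clicks that are marked urgent themselves form a Poisson process with rate 0.24 × 3.8 = 0.912 per minute.
Over the interval, μ = 0.912 × 5 = 4.56 (5 minutes).
P(N ≥ 4) = 1 − P(N ≤ 3) ≈ 0.6677.

0.6677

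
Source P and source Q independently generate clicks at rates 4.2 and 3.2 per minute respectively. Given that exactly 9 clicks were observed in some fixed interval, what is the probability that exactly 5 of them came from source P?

Given the total, each event is independently from source P with probability p = λ_P/(λ_P+λ_Q) = 4.2/7.4 ≈ 0.5676.
So K ~ Binomial(9, 4.2/7.4): P(K = 5) = C(9,5) · (4.2/7.4)^5 · (3.2/7.4)^4 ≈ 0.2595.

0.2595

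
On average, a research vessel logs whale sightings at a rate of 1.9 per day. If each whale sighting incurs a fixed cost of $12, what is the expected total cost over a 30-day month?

E[N] = 1.9 × 30 = 57 (a 30-day month = 30 days); E[cost] = 57 × $12 = $684.

$684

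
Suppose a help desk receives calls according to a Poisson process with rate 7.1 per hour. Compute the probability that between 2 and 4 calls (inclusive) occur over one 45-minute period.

Over the interval, μ = 7.1 × 0.75 = 5.325 (a 45-minute period = 0.75 hours).
P(2 ≤ N ≤ 4) = Σ_{j=2}^{4} e^(−5.325) · 5.325^j/j! ≈ 0.3546.

0.3546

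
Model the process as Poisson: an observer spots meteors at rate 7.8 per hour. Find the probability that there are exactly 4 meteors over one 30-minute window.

Over the interval, μ = 7.8 × 0.5 = 3.9 (a 30-minute window = 0.5 hours).
P(N = 4) = e^(−μ) μ^4/4! = e^(−3.9) · 3.9^4/24 ≈ 0.1951.

0.1951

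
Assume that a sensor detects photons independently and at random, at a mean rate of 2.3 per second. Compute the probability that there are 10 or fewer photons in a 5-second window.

0.4017

Over the interval, μ = 2.3 × 5 = 11.5 (a 5-second window = 5 seconds).
P(N ≤ 10) = Σ_{j=0}^{10} e^(−μ) μ^j/j! ≈ 0.4017.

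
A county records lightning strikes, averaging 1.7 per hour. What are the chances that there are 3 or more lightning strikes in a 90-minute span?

0.4689

Over the interval, μ = 1.7 × 1.5 = 2.55 (a 90-minute span = 1.5 hours).
P(N ≥ 3) = 1 − P(N ≤ 2) = 1 − Σ_{j=0}^{2} e^(−μ) μ^j/j! ≈ 0.4689.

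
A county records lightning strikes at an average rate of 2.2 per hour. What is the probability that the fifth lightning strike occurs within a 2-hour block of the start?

0.4488

Over the interval, μ = 2.2 × 2 = 4.4 (a 2-hour block = 2 hours).
The fifth arrival falls in the interval iff at least 5 events occur there: P(S_5 ≤ t) = P(N ≥ 5) = 1 − P(N ≤ 4) ≈ 0.4488.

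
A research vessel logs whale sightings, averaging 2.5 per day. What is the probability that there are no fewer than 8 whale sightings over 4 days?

Over the interval, μ = 2.5 × 4 = 10 (4 days).
P(N ≥ 8) = 1 − P(N ≤ 7) = 1 − Σ_{j=0}^{7} e^(−μ) μ^j/j! ≈ 0.7798.

0.7798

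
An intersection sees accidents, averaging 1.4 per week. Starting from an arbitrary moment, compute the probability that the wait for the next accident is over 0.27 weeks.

0.6852

The wait for the next event is exponential with rate λ = 1.4 per week.
P(T > 0.27) = e^(−λt) = e^(−1.4 × 0.27) = e^(−0.378) ≈ 0.6852.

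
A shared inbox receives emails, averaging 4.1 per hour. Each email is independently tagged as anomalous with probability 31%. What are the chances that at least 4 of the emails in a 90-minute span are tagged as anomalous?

0.1264

Thinning: the emails that are tagged as anomalous themselves form a Poisson process with rate 0.31 × 4.1 = 1.271 per hour.
Over the interval, μ = 1.271 × 1.5 = 1.9065 (a 90-minute span = 1.5 hours).
P(N ≥ 4) = 1 − P(N ≤ 3) ≈ 0.1264.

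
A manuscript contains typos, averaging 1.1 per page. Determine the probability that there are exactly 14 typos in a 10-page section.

Over the interval, μ = 1.1 × 10 = 11 (a 10-page section = 10 pages).
P(N = 14) = e^(−μ) μ^14/14! = e^(−11) · 11^14/87178291200 ≈ 0.0728.

0.0728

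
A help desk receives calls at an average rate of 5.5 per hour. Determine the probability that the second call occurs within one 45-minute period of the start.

0.9172

Over the interval, μ = 5.5 × 0.75 = 4.125 (a 45-minute period = 0.75 hours).
The second arrival falls in the interval iff at least 2 events occur there: P(S_2 ≤ t) = P(N ≥ 2) = 1 − P(N ≤ 1) ≈ 0.9172.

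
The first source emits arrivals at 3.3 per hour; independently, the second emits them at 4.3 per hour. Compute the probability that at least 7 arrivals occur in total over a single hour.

0.6354

Independent Poisson processes superpose: combined rate λ = 3.3 + 4.3 = 7.6 per hour.
So μ = 7.6.
P(N ≥ 7) = 1 − P(N ≤ 6) ≈ 0.6354.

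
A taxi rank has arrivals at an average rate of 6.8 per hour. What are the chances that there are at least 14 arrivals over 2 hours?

0.4926

Over the interval, μ = 6.8 × 2 = 13.6 (2 hours).
P(N ≥ 14) = 1 − P(N ≤ 13) = 1 − Σ_{j=0}^{13} e^(−μ) μ^j/j! ≈ 0.4926.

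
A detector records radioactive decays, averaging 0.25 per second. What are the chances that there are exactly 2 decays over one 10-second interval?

0.2565

Over the interval, μ = 0.25 × 10 = 2.5 (a 10-second interval = 10 seconds).
P(N = 2) = e^(−μ) μ^2/2! = e^(−2.5) · 2.5^2/2 ≈ 0.2565.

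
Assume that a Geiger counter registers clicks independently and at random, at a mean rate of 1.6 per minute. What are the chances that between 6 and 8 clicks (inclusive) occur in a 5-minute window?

0.4013

Over the interval, μ = 1.6 × 5 = 8 (a 5-minute window = 5 minutes).
P(6 ≤ N ≤ 8) = Σ_{j=6}^{8} e^(−8) · 8^j/j! ≈ 0.4013.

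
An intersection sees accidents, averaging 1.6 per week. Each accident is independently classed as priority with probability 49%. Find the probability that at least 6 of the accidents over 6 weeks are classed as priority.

Thinning: the accidents that are classed as priority themselves form a Poisson process with rate 0.49 × 1.6 = 0.784 per week.
Over the interval, μ = 0.784 × 6 = 4.704 (6 weeks).
P(N ≥ 6) = 1 − P(N ≤ 5) ≈ 0.3323.

0.3323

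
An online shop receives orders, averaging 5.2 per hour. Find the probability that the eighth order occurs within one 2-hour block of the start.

0.8137

Over the interval, μ = 5.2 × 2 = 10.4 (a 2-hour block = 2 hours).
The eighth arrival falls in the interval iff at least 8 events occur there: P(S_8 ≤ t) = P(N ≥ 8) = 1 − P(N ≤ 7) ≈ 0.8137.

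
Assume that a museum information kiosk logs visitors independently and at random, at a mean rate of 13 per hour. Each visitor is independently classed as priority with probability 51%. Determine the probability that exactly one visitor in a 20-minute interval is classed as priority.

Thinning: the visitors that are classed as priority themselves form a Poisson process with rate 0.51 × 13 = 6.63 per hour.
Over the interval, μ = 6.63 × 1/3 = 2.21 (a 20-minute interval = 1/3 hours).
P(N = 1) = e^(−2.21) · 2.21^1/1! ≈ 0.2424.

0.2424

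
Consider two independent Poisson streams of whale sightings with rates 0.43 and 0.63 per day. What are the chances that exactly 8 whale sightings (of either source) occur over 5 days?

Independent Poisson processes superpose: combined rate λ = 0.43 + 0.63 = 1.06 per day.
Over the interval, μ = 1.06 × 5 = 5.3 (5 days).
P(N = 8) = e^(−5.3) · 5.3^8/8! ≈ 0.0771.

0.0771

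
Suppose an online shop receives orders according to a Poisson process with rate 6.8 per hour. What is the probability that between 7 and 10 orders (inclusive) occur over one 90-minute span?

Over the interval, μ = 6.8 × 1.5 = 10.2 (a 90-minute span = 1.5 hours).
P(7 ≤ N ≤ 10) = Σ_{j=7}^{10} e^(−10.2) · 10.2^j/j! ≈ 0.4400.

0.4400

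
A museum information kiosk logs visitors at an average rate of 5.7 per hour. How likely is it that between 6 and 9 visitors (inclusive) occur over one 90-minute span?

0.5006

Over the interval, μ = 5.7 × 1.5 = 8.55 (a 90-minute span = 1.5 hours).
P(6 ≤ N ≤ 9) = Σ_{j=6}^{9} e^(−8.55) · 8.55^j/j! ≈ 0.5006.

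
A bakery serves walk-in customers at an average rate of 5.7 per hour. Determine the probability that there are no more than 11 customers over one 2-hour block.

Over the interval, μ = 5.7 × 2 = 11.4 (a 2-hour block = 2 hours).
P(N ≤ 11) = Σ_{j=0}^{11} e^(−μ) μ^j/j! ≈ 0.5316.

0.5316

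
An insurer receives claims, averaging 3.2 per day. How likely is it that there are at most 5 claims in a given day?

With mean μ = 3.2 per day,
P(N ≤ 5) = Σ_{j=0}^{5} e^(−μ) μ^j/j! ≈ 0.8946.

0.8946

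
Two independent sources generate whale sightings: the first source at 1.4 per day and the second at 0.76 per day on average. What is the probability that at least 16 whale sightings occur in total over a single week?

0.4442

Independent Poisson processes superpose: combined rate λ = 1.4 + 0.76 = 2.16 per day.
Over the interval, μ = 2.16 × 7 = 15.12 (a week = 7 days).
P(N ≥ 16) = 1 − P(N ≤ 15) ≈ 0.4442.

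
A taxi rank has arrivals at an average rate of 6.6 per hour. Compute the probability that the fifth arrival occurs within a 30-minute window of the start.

0.2374

Over the interval, μ = 6.6 × 0.5 = 3.3 (a 30-minute window = 0.5 hours).
The fifth arrival falls in the interval iff at least 5 events occur there: P(S_5 ≤ t) = P(N ≥ 5) = 1 − P(N ≤ 4) ≈ 0.2374.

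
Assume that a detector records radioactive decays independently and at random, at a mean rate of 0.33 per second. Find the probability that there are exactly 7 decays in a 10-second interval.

Over the interval, μ = 0.33 × 10 = 3.3 (a 10-second interval = 10 seconds).
P(N = 7) = e^(−μ) μ^7/7! = e^(−3.3) · 3.3^7/5040 ≈ 0.0312.

0.0312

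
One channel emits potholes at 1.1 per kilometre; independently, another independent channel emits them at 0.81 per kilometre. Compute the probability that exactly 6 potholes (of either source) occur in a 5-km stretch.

0.0750

Independent Poisson processes superpose: combined rate λ = 1.1 + 0.81 = 1.91 per kilometre.
Over the interval, μ = 1.91 × 5 = 9.55 (a 5-km stretch = 5 kilometres).
P(N = 6) = e^(−9.55) · 9.55^6/6! ≈ 0.0750.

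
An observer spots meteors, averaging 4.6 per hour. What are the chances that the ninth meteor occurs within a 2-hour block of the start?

0.5704

Over the interval, μ = 4.6 × 2 = 9.2 (a 2-hour block = 2 hours).
The ninth arrival falls in the interval iff at least 9 events occur there: P(S_9 ≤ t) = P(N ≥ 9) = 1 − P(N ≤ 8) ≈ 0.5704.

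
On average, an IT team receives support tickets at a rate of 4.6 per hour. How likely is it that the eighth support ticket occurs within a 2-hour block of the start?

Over the interval, μ = 4.6 × 2 = 9.2 (a 2-hour block = 2 hours).
The eighth arrival falls in the interval iff at least 8 events occur there: P(S_8 ≤ t) = P(N ≥ 8) = 1 − P(N ≤ 7) ≈ 0.6990.

0.6990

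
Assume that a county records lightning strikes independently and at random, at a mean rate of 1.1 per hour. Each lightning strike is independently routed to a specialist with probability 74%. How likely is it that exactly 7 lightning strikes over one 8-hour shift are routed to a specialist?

Thinning: the lightning strikes that are routed to a specialist themselves form a Poisson process with rate 0.74 × 1.1 = 0.814 per hour.
Over the interval, μ = 0.814 × 8 = 6.512 (an 8-hour shift = 8 hours).
P(N = 7) = e^(−6.512) · 6.512^7/7! ≈ 0.1464.

0.1464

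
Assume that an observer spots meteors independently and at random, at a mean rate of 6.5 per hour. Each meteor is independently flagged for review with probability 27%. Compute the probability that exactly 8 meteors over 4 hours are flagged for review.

Thinning: the meteors that are flagged for review themselves form a Poisson process with rate 0.27 × 6.5 = 1.755 per hour.
Over the interval, μ = 1.755 × 4 = 7.02 (4 hours).
P(N = 8) = e^(−7.02) · 7.02^8/8! ≈ 0.1307.

0.1307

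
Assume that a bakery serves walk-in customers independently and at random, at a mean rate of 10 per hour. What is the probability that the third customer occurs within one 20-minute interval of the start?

0.6472

Over the interval, μ = 10 × 1/3 ≈ 3.33333 (a 20-minute interval = 1/3 hours).
The third arrival falls in the interval iff at least 3 events occur there: P(S_3 ≤ t) = P(N ≥ 3) = 1 − P(N ≤ 2) ≈ 0.6472.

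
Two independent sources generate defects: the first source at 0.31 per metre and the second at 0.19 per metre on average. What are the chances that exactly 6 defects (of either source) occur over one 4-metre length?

Independent Poisson processes superpose: combined rate λ = 0.31 + 0.19 = 0.5 per metre.
Over the interval, μ = 0.5 × 4 = 2 (a 4-metre length = 4 metres).
P(N = 6) = e^(−2) · 2^6/6! ≈ 0.0120.

0.0120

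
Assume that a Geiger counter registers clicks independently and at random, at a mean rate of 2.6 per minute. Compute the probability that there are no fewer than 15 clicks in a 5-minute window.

0.3249

Over the interval, μ = 2.6 × 5 = 13 (a 5-minute window = 5 minutes).
P(N ≥ 15) = 1 − P(N ≤ 14) = 1 − Σ_{j=0}^{14} e^(−μ) μ^j/j! ≈ 0.3249.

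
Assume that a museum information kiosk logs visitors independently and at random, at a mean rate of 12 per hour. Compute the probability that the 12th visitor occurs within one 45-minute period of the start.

0.1970

Over the interval, μ = 12 × 0.75 = 9 (a 45-minute period = 0.75 hours).
The 12th arrival falls in the interval iff at least 12 events occur there: P(S_12 ≤ t) = P(N ≥ 12) = 1 − P(N ≤ 11) ≈ 0.1970.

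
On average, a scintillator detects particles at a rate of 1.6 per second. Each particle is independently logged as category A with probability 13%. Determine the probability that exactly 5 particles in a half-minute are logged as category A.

Thinning: the particles that are logged as category A themselves form a Poisson process with rate 0.13 × 1.6 = 0.208 per second.
Over the interval, μ = 0.208 × 30 = 6.24 (a half-minute = 30 seconds).
P(N = 5) = e^(−6.24) · 6.24^5/5! ≈ 0.1537.

0.1537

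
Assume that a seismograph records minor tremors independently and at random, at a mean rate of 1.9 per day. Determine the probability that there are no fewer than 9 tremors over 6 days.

0.8016

Over the interval, μ = 1.9 × 6 = 11.4 (6 days).
P(N ≥ 9) = 1 − P(N ≤ 8) = 1 − Σ_{j=0}^{8} e^(−μ) μ^j/j! ≈ 0.8016.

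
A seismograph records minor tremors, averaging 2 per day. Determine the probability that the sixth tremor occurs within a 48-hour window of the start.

0.2149

Over the interval, μ = 2 × 2 = 4 (a 48-hour window = 2 days).
The sixth arrival falls in the interval iff at least 6 events occur there: P(S_6 ≤ t) = P(N ≥ 6) = 1 − P(N ≤ 5) ≈ 0.2149.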